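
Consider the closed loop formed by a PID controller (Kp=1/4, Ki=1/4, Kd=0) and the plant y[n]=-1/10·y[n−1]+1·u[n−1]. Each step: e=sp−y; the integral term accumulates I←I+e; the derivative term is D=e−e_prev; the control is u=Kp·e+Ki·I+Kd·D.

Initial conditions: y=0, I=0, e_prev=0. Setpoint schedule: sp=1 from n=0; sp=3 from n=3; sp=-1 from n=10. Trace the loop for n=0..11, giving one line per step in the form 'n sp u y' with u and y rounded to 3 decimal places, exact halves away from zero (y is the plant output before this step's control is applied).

0 1 0.500 0.000
1 1 0.500 0.500
2 1 0.650 0.450
3 3 1.710 0.605
4 3 1.787 1.650
5 3 2.138 1.622
6 3 2.306 1.976
7 3 2.496 2.108
8 3 2.630 2.285
9 3 2.750 2.402
10 -1 0.846 2.510
11 -1 0.926 0.595

(exact arithmetic carried between steps; '≈' marks a value shown rounded to 6 d.p. or computed from one; I and e_prev carry over from the previous line; the table rounds u and y to 3 d.p., halves away from zero)
n=0: y=0, sp=1, e=sp−y=1; I=1, D=e−e_prev=1; u=1/4·1+1/4·1+0·1=0.5; next y=-1/10·0+1·0.5=0.5
n=1: y=0.5, sp=1, e=sp−y=0.5; I=1.5, D=e−e_prev=-0.5; u=1/4·0.5+1/4·1.5+0·(-0.5)=0.5; next y=-1/10·0.5+1·0.5=0.45
n=2: y=0.45, sp=1, e=sp−y=0.55; I=2.05, D=e−e_prev=0.05; u=1/4·0.55+1/4·2.05+0·0.05=0.65; next y=-1/10·0.45+1·0.65=0.605
n=3: y=0.605, sp=3, e=sp−y=2.395; I=4.445, D=e−e_prev=1.845; u=1/4·2.395+1/4·4.445+0·1.845=1.71; next y=-1/10·0.605+1·1.71=1.6495
n=4: y=1.6495, sp=3, e=sp−y=1.3505; I=5.7955, D=e−e_prev=-1.0445; u=1/4·1.3505+1/4·5.7955+0·(-1.0445)=1.7865; next y=-1/10·1.6495+1·1.7865=1.62155
n=5: y=1.62155, sp=3, e=sp−y=1.37845; I=7.17395, D=e−e_prev=0.02795; u=1/4·1.37845+1/4·7.17395+0·0.02795=2.1381; next y=-1/10·1.62155+1·2.1381=1.975945
n=6: y=1.975945, sp=3, e=sp−y=1.024055; I=8.198005, D=e−e_prev=-0.354395; u=1/4·1.024055+1/4·8.198005+0·(-0.354395)=2.305515; next y=-1/10·1.975945+1·2.305515≈2.107921
n=7: y≈2.107921, sp=3, e=sp−y≈0.892080; I≈9.090085, D=e−e_prev≈-0.131976; u=1/4·0.892080+1/4·9.090085+0·(-0.131976)≈2.495541; next y=-1/10·2.107921+1·2.495541≈2.284749
n=8: y≈2.284749, sp=3, e=sp−y≈0.715251; I≈9.805336, D=e−e_prev≈-0.176828; u=1/4·0.715251+1/4·9.805336+0·(-0.176828)≈2.630147; next y=-1/10·2.284749+1·2.630147≈2.401672
n=9: y≈2.401672, sp=3, e=sp−y≈0.598328; I≈10.403664, D=e−e_prev≈-0.116923; u=1/4·0.598328+1/4·10.403664+0·(-0.116923)≈2.750498; next y=-1/10·2.401672+1·2.750498≈2.510331
n=10: y≈2.510331, sp=-1, e=sp−y≈-3.510331; I≈6.893333, D=e−e_prev≈-4.108659; u=1/4·(-3.510331)+1/4·6.893333+0·(-4.108659)≈0.845751; next y=-1/10·2.510331+1·0.845751≈0.594717
n=11: y≈0.594717, sp=-1, e=sp−y≈-1.594717; I≈5.298616, D=e−e_prev≈1.915613; u=1/4·(-1.594717)+1/4·5.298616+0·1.915613≈0.925975; next y=-1/10·0.594717+1·0.925975≈0.866503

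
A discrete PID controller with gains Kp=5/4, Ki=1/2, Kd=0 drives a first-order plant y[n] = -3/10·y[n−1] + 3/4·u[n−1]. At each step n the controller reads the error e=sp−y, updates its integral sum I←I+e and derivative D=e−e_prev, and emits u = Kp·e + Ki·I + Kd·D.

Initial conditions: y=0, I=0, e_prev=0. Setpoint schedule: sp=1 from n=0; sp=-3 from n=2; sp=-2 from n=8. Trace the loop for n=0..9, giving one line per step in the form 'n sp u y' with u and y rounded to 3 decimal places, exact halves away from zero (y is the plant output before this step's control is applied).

(exact arithmetic carried between steps; '≈' marks a value shown rounded to 6 d.p. or computed from one; I and e_prev carry over from the previous line; the table rounds u and y to 3 d.p., halves away from zero)
n=0: y=0, sp=1, e=sp−y=1; I=1, D=e−e_prev=1; u=5/4·1+1/2·1+0·1=1.75; next y=-3/10·0+3/4·1.75=1.3125
n=1: y=1.3125, sp=1, e=sp−y=-0.3125; I=0.6875, D=e−e_prev=-1.3125; u=5/4·(-0.3125)+1/2·0.6875+0·(-1.3125)=-0.046875; next y=-3/10·1.3125+3/4·(-0.046875)≈-0.428906
n=2: y≈-0.428906, sp=-3, e=sp−y≈-2.571094; I≈-1.883594, D=e−e_prev≈-2.258594; u=5/4·(-2.571094)+1/2·(-1.883594)+0·(-2.258594)≈-4.155664; next y=-3/10·(-0.428906)+3/4·(-4.155664)≈-2.988076
n=3: y≈-2.988076, sp=-3, e=sp−y≈-0.011924; I≈-1.895518, D=e−e_prev≈2.559170; u=5/4·(-0.011924)+1/2·(-1.895518)+0·2.559170≈-0.962664; next y=-3/10·(-2.988076)+3/4·(-0.962664)≈0.174425
n=4: y≈0.174425, sp=-3, e=sp−y≈-3.174425; I≈-5.069943, D=e−e_prev≈-3.162501; u=5/4·(-3.174425)+1/2·(-5.069943)+0·(-3.162501)≈-6.503003; next y=-3/10·0.174425+3/4·(-6.503003)≈-4.929580
n=5: y≈-4.929580, sp=-3, e=sp−y≈1.929580; I≈-3.140363, D=e−e_prev≈5.104005; u=5/4·1.929580+1/2·(-3.140363)+0·5.104005≈0.841793; next y=-3/10·(-4.929580)+3/4·0.841793≈2.110219
n=6: y≈2.110219, sp=-3, e=sp−y≈-5.110219; I≈-8.250582, D=e−e_prev≈-7.039798; u=5/4·(-5.110219)+1/2·(-8.250582)+0·(-7.039798)≈-10.513064; next y=-3/10·2.110219+3/4·(-10.513064)≈-8.517864
n=7: y≈-8.517864, sp=-3, e=sp−y≈5.517864; I≈-2.732718, D=e−e_prev≈10.628083; u=5/4·5.517864+1/2·(-2.732718)+0·10.628083≈5.530971; next y=-3/10·(-8.517864)+3/4·5.530971≈6.703587
n=8: y≈6.703587, sp=-2, e=sp−y≈-8.703587; I≈-11.436305, D=e−e_prev≈-14.221451; u=5/4·(-8.703587)+1/2·(-11.436305)+0·(-14.221451)≈-16.597637; next y=-3/10·6.703587+3/4·(-16.597637)≈-14.459304
n=9: y≈-14.459304, sp=-2, e=sp−y≈12.459304; I≈1.022998, D=e−e_prev≈21.162891; u=5/4·12.459304+1/2·1.022998+0·21.162891≈16.085629; next y=-3/10·(-14.459304)+3/4·16.085629≈16.402013

0 1 1.750 0.000
1 1 -0.047 1.313
2 -3 -4.156 -0.429
3 -3 -0.963 -2.988
4 -3 -6.503 0.174
5 -3 0.842 -4.930
6 -3 -10.513 2.110
7 -3 5.531 -8.518
8 -2 -16.598 6.704
9 -2 16.086 -14.459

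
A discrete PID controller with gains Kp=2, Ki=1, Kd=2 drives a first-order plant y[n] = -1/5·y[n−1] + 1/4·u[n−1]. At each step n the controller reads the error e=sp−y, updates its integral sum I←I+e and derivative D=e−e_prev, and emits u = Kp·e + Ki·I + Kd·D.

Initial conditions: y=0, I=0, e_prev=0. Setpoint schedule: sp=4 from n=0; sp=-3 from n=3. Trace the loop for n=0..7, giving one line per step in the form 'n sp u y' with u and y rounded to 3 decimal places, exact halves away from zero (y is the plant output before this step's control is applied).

0 4 20.000 0.000
1 4 -9.000 5.000
2 4 41.250 -3.250
3 -3 -74.063 10.963
4 -3 112.753 -20.708
5 -3 -198.070 32.330
6 -3 314.243 -55.984
7 -3 -538.105 89.757

(exact arithmetic carried between steps; '≈' marks a value shown rounded to 6 d.p. or computed from one; I and e_prev carry over from the previous line; the table rounds u and y to 3 d.p., halves away from zero)
n=0: y=0, sp=4, e=sp−y=4; I=4, D=e−e_prev=4; u=2·4+1·4+2·4=20; next y=-1/5·0+1/4·20=5
n=1: y=5, sp=4, e=sp−y=-1; I=3, D=e−e_prev=-5; u=2·(-1)+1·3+2·(-5)=-9; next y=-1/5·5+1/4·(-9)=-3.25
n=2: y=-3.25, sp=4, e=sp−y=7.25; I=10.25, D=e−e_prev=8.25; u=2·7.25+1·10.25+2·8.25=41.25; next y=-1/5·(-3.25)+1/4·41.25=10.9625
n=3: y=10.9625, sp=-3, e=sp−y=-13.9625; I=-3.7125, D=e−e_prev=-21.2125; u=2·(-13.9625)+1·(-3.7125)+2·(-21.2125)=-74.0625; next y=-1/5·10.9625+1/4·(-74.0625)=-20.708125
n=4: y=-20.708125, sp=-3, e=sp−y=17.708125; I=13.995625, D=e−e_prev=31.670625; u=2·17.708125+1·13.995625+2·31.670625=112.753125; next y=-1/5·(-20.708125)+1/4·112.753125≈32.329906
n=5: y≈32.329906, sp=-3, e=sp−y≈-35.329906; I≈-21.334281, D=e−e_prev≈-53.038031; u=2·(-35.329906)+1·(-21.334281)+2·(-53.038031)≈-198.070156; next y=-1/5·32.329906+1/4·(-198.070156)≈-55.983520
n=6: y≈-55.983520, sp=-3, e=sp−y≈52.983520; I≈31.649239, D=e−e_prev≈88.313427; u=2·52.983520+1·31.649239+2·88.313427≈314.243133; next y=-1/5·(-55.983520)+1/4·314.243133≈89.757487
n=7: y≈89.757487, sp=-3, e=sp−y≈-92.757487; I≈-61.108248, D=e−e_prev≈-145.741008; u=2·(-92.757487)+1·(-61.108248)+2·(-145.741008)≈-538.105238; next y=-1/5·89.757487+1/4·(-538.105238)≈-152.477807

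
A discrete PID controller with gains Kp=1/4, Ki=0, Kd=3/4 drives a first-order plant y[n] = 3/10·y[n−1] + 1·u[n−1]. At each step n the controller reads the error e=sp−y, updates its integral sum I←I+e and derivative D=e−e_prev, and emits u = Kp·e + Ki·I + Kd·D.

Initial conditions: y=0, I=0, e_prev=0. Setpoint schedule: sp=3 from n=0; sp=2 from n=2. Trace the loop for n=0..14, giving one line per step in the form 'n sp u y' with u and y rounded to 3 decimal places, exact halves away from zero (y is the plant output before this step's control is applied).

0 3 3.000 0.000
1 3 -2.250 3.000
2 2 3.350 -1.350
3 2 -3.458 2.945
4 2 5.283 -2.574
5 2 -5.941 4.511
6 2 8.471 -4.588
7 2 -10.035 7.094
8 2 13.728 -7.907
9 2 -16.786 11.356
10 2 22.396 -13.379
11 2 -27.917 18.382
12 2 36.689 -22.402
13 2 -46.270 29.968
14 2 60.255 -37.279

(exact arithmetic carried between steps; '≈' marks a value shown rounded to 6 d.p. or computed from one; I and e_prev carry over from the previous line; the table rounds u and y to 3 d.p., halves away from zero)
n=0: y=0, sp=3, e=sp−y=3; I=3, D=e−e_prev=3; u=1/4·3+0·3+3/4·3=3; next y=3/10·0+1·3=3
n=1: y=3, sp=3, e=sp−y=0; I=3, D=e−e_prev=-3; u=1/4·0+0·3+3/4·(-3)=-2.25; next y=3/10·3+1·(-2.25)=-1.35
n=2: y=-1.35, sp=2, e=sp−y=3.35; I=6.35, D=e−e_prev=3.35; u=1/4·3.35+0·6.35+3/4·3.35=3.35; next y=3/10·(-1.35)+1·3.35=2.945
n=3: y=2.945, sp=2, e=sp−y=-0.945; I=5.405, D=e−e_prev=-4.295; u=1/4·(-0.945)+0·5.405+3/4·(-4.295)=-3.4575; next y=3/10·2.945+1·(-3.4575)=-2.574
n=4: y=-2.574, sp=2, e=sp−y=4.574; I=9.979, D=e−e_prev=5.519; u=1/4·4.574+0·9.979+3/4·5.519=5.28275; next y=3/10·(-2.574)+1·5.28275=4.51055
n=5: y=4.51055, sp=2, e=sp−y=-2.51055; I=7.46845, D=e−e_prev=-7.08455; u=1/4·(-2.51055)+0·7.46845+3/4·(-7.08455)=-5.94105; next y=3/10·4.51055+1·(-5.94105)=-4.587885
n=6: y=-4.587885, sp=2, e=sp−y=6.587885; I=14.056335, D=e−e_prev=9.098435; u=1/4·6.587885+0·14.056335+3/4·9.098435≈8.470798; next y=3/10·(-4.587885)+1·8.470798≈7.094432
n=7: y=7.094432, sp=2, e=sp−y=-5.094432; I=8.961903, D=e−e_prev=-11.682317; u=1/4·(-5.094432)+0·8.961903+3/4·(-11.682317)≈-10.035346; next y=3/10·7.094432+1·(-10.035346)≈-7.907016
n=8: y≈-7.907016, sp=2, e=sp−y≈9.907016; I≈18.868919, D=e−e_prev≈15.001448; u=1/4·9.907016+0·18.868919+3/4·15.001448≈13.727840; next y=3/10·(-7.907016)+1·13.727840≈11.355735
n=9: y≈11.355735, sp=2, e=sp−y≈-9.355735; I≈9.513184, D=e−e_prev≈-19.262751; u=1/4·(-9.355735)+0·9.513184+3/4·(-19.262751)≈-16.785997; next y=3/10·11.355735+1·(-16.785997)≈-13.379277
n=10: y≈-13.379277, sp=2, e=sp−y≈15.379277; I≈24.892461, D=e−e_prev≈24.735012; u=1/4·15.379277+0·24.892461+3/4·24.735012≈22.396078; next y=3/10·(-13.379277)+1·22.396078≈18.382295
n=11: y≈18.382295, sp=2, e=sp−y≈-16.382295; I≈8.510165, D=e−e_prev≈-31.761572; u=1/4·(-16.382295)+0·8.510165+3/4·(-31.761572)≈-27.916753; next y=3/10·18.382295+1·(-27.916753)≈-22.402064
n=12: y≈-22.402064, sp=2, e=sp−y≈24.402064; I≈32.912230, D=e−e_prev≈40.784360; u=1/4·24.402064+0·32.912230+3/4·40.784360≈36.688786; next y=3/10·(-22.402064)+1·36.688786≈29.968166
n=13: y≈29.968166, sp=2, e=sp−y≈-27.968166; I≈4.944063, D=e−e_prev≈-52.370231; u=1/4·(-27.968166)+0·4.944063+3/4·(-52.370231)≈-46.269715; next y=3/10·29.968166+1·(-46.269715)≈-37.279265
n=14: y≈-37.279265, sp=2, e=sp−y≈39.279265; I≈44.223328, D=e−e_prev≈67.247431; u=1/4·39.279265+0·44.223328+3/4·67.247431≈60.255390; next y=3/10·(-37.279265)+1·60.255390≈49.071610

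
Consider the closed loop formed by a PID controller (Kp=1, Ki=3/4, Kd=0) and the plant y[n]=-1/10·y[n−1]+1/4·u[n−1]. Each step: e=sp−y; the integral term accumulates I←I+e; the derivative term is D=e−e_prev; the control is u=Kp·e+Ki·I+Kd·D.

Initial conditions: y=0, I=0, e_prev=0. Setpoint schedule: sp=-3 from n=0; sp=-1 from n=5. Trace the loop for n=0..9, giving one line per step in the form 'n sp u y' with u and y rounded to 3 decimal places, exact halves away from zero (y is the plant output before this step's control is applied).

0 -3 -5.250 0.000
1 -3 -5.203 -1.313
2 -3 -6.719 -1.170
3 -3 -7.404 -1.563
4 -3 -8.251 -1.695
5 -1 -5.382 -1.893
6 -1 -6.002 -1.156
7 -1 -5.485 -1.385
8 -1 -5.462 -1.233
9 -1 -5.271 -1.242

(exact arithmetic carried between steps; '≈' marks a value shown rounded to 6 d.p. or computed from one; I and e_prev carry over from the previous line; the table rounds u and y to 3 d.p., halves away from zero)
n=0: y=0, sp=-3, e=sp−y=-3; I=-3, D=e−e_prev=-3; u=1·(-3)+3/4·(-3)+0·(-3)=-5.25; next y=-1/10·0+1/4·(-5.25)=-1.3125
n=1: y=-1.3125, sp=-3, e=sp−y=-1.6875; I=-4.6875, D=e−e_prev=1.3125; u=1·(-1.6875)+3/4·(-4.6875)+0·1.3125=-5.203125; next y=-1/10·(-1.3125)+1/4·(-5.203125)≈-1.169531
n=2: y≈-1.169531, sp=-3, e=sp−y≈-1.830469; I≈-6.517969, D=e−e_prev≈-0.142969; u=1·(-1.830469)+3/4·(-6.517969)+0·(-0.142969)≈-6.718945; next y=-1/10·(-1.169531)+1/4·(-6.718945)≈-1.562783
n=3: y≈-1.562783, sp=-3, e=sp−y≈-1.437217; I≈-7.955186, D=e−e_prev≈0.393252; u=1·(-1.437217)+3/4·(-7.955186)+0·0.393252≈-7.403606; next y=-1/10·(-1.562783)+1/4·(-7.403606)≈-1.694623
n=4: y≈-1.694623, sp=-3, e=sp−y≈-1.305377; I≈-9.260562, D=e−e_prev≈0.131840; u=1·(-1.305377)+3/4·(-9.260562)+0·0.131840≈-8.250799; next y=-1/10·(-1.694623)+1/4·(-8.250799)≈-1.893237
n=5: y≈-1.893237, sp=-1, e=sp−y≈0.893237; I≈-8.367325, D=e−e_prev≈2.198614; u=1·0.893237+3/4·(-8.367325)+0·2.198614≈-5.382256; next y=-1/10·(-1.893237)+1/4·(-5.382256)≈-1.156240
n=6: y≈-1.156240, sp=-1, e=sp−y≈0.156240; I≈-8.211085, D=e−e_prev≈-0.736997; u=1·0.156240+3/4·(-8.211085)+0·(-0.736997)≈-6.002073; next y=-1/10·(-1.156240)+1/4·(-6.002073)≈-1.384894
n=7: y≈-1.384894, sp=-1, e=sp−y≈0.384894; I≈-7.826190, D=e−e_prev≈0.228654; u=1·0.384894+3/4·(-7.826190)+0·0.228654≈-5.484749; next y=-1/10·(-1.384894)+1/4·(-5.484749)≈-1.232698
n=8: y≈-1.232698, sp=-1, e=sp−y≈0.232698; I≈-7.593493, D=e−e_prev≈-0.152197; u=1·0.232698+3/4·(-7.593493)+0·(-0.152197)≈-5.462422; next y=-1/10·(-1.232698)+1/4·(-5.462422)≈-1.242336
n=9: y≈-1.242336, sp=-1, e=sp−y≈0.242336; I≈-7.351157, D=e−e_prev≈0.009638; u=1·0.242336+3/4·(-7.351157)+0·0.009638≈-5.271032; next y=-1/10·(-1.242336)+1/4·(-5.271032)≈-1.193524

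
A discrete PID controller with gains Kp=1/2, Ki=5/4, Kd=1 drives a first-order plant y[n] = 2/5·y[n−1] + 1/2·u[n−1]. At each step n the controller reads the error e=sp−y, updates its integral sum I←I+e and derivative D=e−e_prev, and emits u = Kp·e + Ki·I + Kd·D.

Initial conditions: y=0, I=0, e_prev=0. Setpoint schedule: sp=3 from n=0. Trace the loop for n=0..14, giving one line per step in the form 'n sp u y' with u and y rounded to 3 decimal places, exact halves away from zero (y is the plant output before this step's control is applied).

(exact arithmetic carried between steps; '≈' marks a value shown rounded to 6 d.p. or computed from one; I and e_prev carry over from the previous line; the table rounds u and y to 3 d.p., halves away from zero)
n=0: y=0, sp=3, e=sp−y=3; I=3, D=e−e_prev=3; u=1/2·3+5/4·3+1·3=8.25; next y=2/5·0+1/2·8.25=4.125
n=1: y=4.125, sp=3, e=sp−y=-1.125; I=1.875, D=e−e_prev=-4.125; u=1/2·(-1.125)+5/4·1.875+1·(-4.125)=-2.34375; next y=2/5·4.125+1/2·(-2.34375)=0.478125
n=2: y=0.478125, sp=3, e=sp−y=2.521875; I=4.396875, D=e−e_prev=3.646875; u=1/2·2.521875+5/4·4.396875+1·3.646875≈10.403906; next y=2/5·0.478125+1/2·10.403906≈5.393203
n=3: y≈5.393203, sp=3, e=sp−y≈-2.393203; I≈2.003672, D=e−e_prev≈-4.915078; u=1/2·(-2.393203)+5/4·2.003672+1·(-4.915078)≈-3.607090; next y=2/5·5.393203+1/2·(-3.607090)≈0.353736
n=4: y≈0.353736, sp=3, e=sp−y≈2.646264; I≈4.649936, D=e−e_prev≈5.039467; u=1/2·2.646264+5/4·4.649936+1·5.039467≈12.175018; next y=2/5·0.353736+1/2·12.175018≈6.229004
n=5: y≈6.229004, sp=3, e=sp−y≈-3.229004; I≈1.420932, D=e−e_prev≈-5.875267; u=1/2·(-3.229004)+5/4·1.420932+1·(-5.875267)≈-5.713604; next y=2/5·6.229004+1/2·(-5.713604)≈-0.365201
n=6: y≈-0.365201, sp=3, e=sp−y≈3.365201; I≈4.786133, D=e−e_prev≈6.594204; u=1/2·3.365201+5/4·4.786133+1·6.594204≈14.259470; next y=2/5·(-0.365201)+1/2·14.259470≈6.983655
n=7: y≈6.983655, sp=3, e=sp−y≈-3.983655; I≈0.802478, D=e−e_prev≈-7.348855; u=1/2·(-3.983655)+5/4·0.802478+1·(-7.348855)≈-8.337586; next y=2/5·6.983655+1/2·(-8.337586)≈-1.375331
n=8: y≈-1.375331, sp=3, e=sp−y≈4.375331; I≈5.177809, D=e−e_prev≈8.358986; u=1/2·4.375331+5/4·5.177809+1·8.358986≈17.018912; next y=2/5·(-1.375331)+1/2·17.018912≈7.959324
n=9: y≈7.959324, sp=3, e=sp−y≈-4.959324; I≈0.218485, D=e−e_prev≈-9.334655; u=1/2·(-4.959324)+5/4·0.218485+1·(-9.334655)≈-11.541210; next y=2/5·7.959324+1/2·(-11.541210)≈-2.586876
n=10: y≈-2.586876, sp=3, e=sp−y≈5.586876; I≈5.805361, D=e−e_prev≈10.546199; u=1/2·5.586876+5/4·5.805361+1·10.546199≈20.596338; next y=2/5·(-2.586876)+1/2·20.596338≈9.263419
n=11: y≈9.263419, sp=3, e=sp−y≈-6.263419; I≈-0.458058, D=e−e_prev≈-11.850294; u=1/2·(-6.263419)+5/4·(-0.458058)+1·(-11.850294)≈-15.554576; next y=2/5·9.263419+1/2·(-15.554576)≈-4.071921
n=12: y≈-4.071921, sp=3, e=sp−y≈7.071921; I≈6.613863, D=e−e_prev≈13.335339; u=1/2·7.071921+5/4·6.613863+1·13.335339≈25.138628; next y=2/5·(-4.071921)+1/2·25.138628≈10.940546
n=13: y≈10.940546, sp=3, e=sp−y≈-7.940546; I≈-1.326683, D=e−e_prev≈-15.012466; u=1/2·(-7.940546)+5/4·(-1.326683)+1·(-15.012466)≈-20.641093; next y=2/5·10.940546+1/2·(-20.641093)≈-5.944328
n=14: y≈-5.944328, sp=3, e=sp−y≈8.944328; I≈7.617645, D=e−e_prev≈16.884874; u=1/2·8.944328+5/4·7.617645+1·16.884874≈30.879094; next y=2/5·(-5.944328)+1/2·30.879094≈13.061816

0 3 8.250 0.000
1 3 -2.344 4.125
2 3 10.404 0.478
3 3 -3.607 5.393
4 3 12.175 0.354
5 3 -5.714 6.229
6 3 14.259 -0.365
7 3 -8.338 6.984
8 3 17.019 -1.375
9 3 -11.541 7.959
10 3 20.596 -2.587
11 3 -15.555 9.263
12 3 25.139 -4.072
13 3 -20.641 10.941
14 3 30.879 -5.944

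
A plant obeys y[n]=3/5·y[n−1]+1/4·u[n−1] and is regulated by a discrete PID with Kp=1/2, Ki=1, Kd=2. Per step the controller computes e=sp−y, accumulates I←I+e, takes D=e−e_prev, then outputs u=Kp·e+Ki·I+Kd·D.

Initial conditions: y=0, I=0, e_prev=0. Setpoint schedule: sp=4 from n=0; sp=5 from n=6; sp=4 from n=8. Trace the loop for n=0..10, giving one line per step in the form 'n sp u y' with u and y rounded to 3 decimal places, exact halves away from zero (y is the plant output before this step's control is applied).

0 4 14.000 0.000
1 4 -2.250 3.500
2 4 12.119 1.538
3 4 2.205 3.952
4 4 10.686 2.923
5 4 4.445 4.425
6 5 12.831 3.766
7 5 4.793 5.467
8 4 7.688 4.479
9 4 6.775 4.609
10 4 6.952 4.459

(exact arithmetic carried between steps; '≈' marks a value shown rounded to 6 d.p. or computed from one; I and e_prev carry over from the previous line; the table rounds u and y to 3 d.p., halves away from zero)
n=0: y=0, sp=4, e=sp−y=4; I=4, D=e−e_prev=4; u=1/2·4+1·4+2·4=14; next y=3/5·0+1/4·14=3.5
n=1: y=3.5, sp=4, e=sp−y=0.5; I=4.5, D=e−e_prev=-3.5; u=1/2·0.5+1·4.5+2·(-3.5)=-2.25; next y=3/5·3.5+1/4·(-2.25)=1.5375
n=2: y=1.5375, sp=4, e=sp−y=2.4625; I=6.9625, D=e−e_prev=1.9625; u=1/2·2.4625+1·6.9625+2·1.9625=12.11875; next y=3/5·1.5375+1/4·12.11875≈3.952188
n=3: y≈3.952188, sp=4, e=sp−y≈0.047813; I≈7.010313, D=e−e_prev≈-2.414688; u=1/2·0.047813+1·7.010313+2·(-2.414688)≈2.204844; next y=3/5·3.952188+1/4·2.204844≈2.922523
n=4: y≈2.922523, sp=4, e=sp−y≈1.077477; I≈8.087789, D=e−e_prev≈1.029664; u=1/2·1.077477+1·8.087789+2·1.029664≈10.685855; next y=3/5·2.922523+1/4·10.685855≈4.424978
n=5: y≈4.424978, sp=4, e=sp−y≈-0.424978; I≈7.662811, D=e−e_prev≈-1.502454; u=1/2·(-0.424978)+1·7.662811+2·(-1.502454)≈4.445413; next y=3/5·4.424978+1/4·4.445413≈3.766340
n=6: y≈3.766340, sp=5, e=sp−y≈1.233660; I≈8.896471, D=e−e_prev≈1.658638; u=1/2·1.233660+1·8.896471+2·1.658638≈12.830577; next y=3/5·3.766340+1/4·12.830577≈5.467448
n=7: y≈5.467448, sp=5, e=sp−y≈-0.467448; I≈8.429023, D=e−e_prev≈-1.701108; u=1/2·(-0.467448)+1·8.429023+2·(-1.701108)≈4.793082; next y=3/5·5.467448+1/4·4.793082≈4.478740
n=8: y≈4.478740, sp=4, e=sp−y≈-0.478740; I≈7.950283, D=e−e_prev≈-0.011291; u=1/2·(-0.478740)+1·7.950283+2·(-0.011291)≈7.688331; next y=3/5·4.478740+1/4·7.688331≈4.609326
n=9: y≈4.609326, sp=4, e=sp−y≈-0.609326; I≈7.340957, D=e−e_prev≈-0.130587; u=1/2·(-0.609326)+1·7.340957+2·(-0.130587)≈6.775120; next y=3/5·4.609326+1/4·6.775120≈4.459376
n=10: y≈4.459376, sp=4, e=sp−y≈-0.459376; I≈6.881581, D=e−e_prev≈0.149951; u=1/2·(-0.459376)+1·6.881581+2·0.149951≈6.951794; next y=3/5·4.459376+1/4·6.951794≈4.413574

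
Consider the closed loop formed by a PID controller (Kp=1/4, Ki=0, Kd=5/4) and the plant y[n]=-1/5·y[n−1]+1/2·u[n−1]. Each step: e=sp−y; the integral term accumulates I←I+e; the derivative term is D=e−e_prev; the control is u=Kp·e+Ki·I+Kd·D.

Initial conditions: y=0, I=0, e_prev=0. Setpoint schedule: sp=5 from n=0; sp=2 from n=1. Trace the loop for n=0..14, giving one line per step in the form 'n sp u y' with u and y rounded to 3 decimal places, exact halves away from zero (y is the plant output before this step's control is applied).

0 5 7.500 0.000
1 2 -8.875 3.750
2 2 12.969 -5.188
3 2 -17.267 7.522
4 2 25.109 -10.138
5 2 -34.046 14.582
6 2 48.637 -19.939
7 2 -66.884 28.306
8 2 94.537 -39.103
9 2 -131.013 55.089
10 2 184.148 -76.524
11 2 -256.224 107.379
12 2 359.105 -149.588
13 2 -500.690 209.470
14 2 700.696 -292.239

(exact arithmetic carried between steps; '≈' marks a value shown rounded to 6 d.p. or computed from one; I and e_prev carry over from the previous line; the table rounds u and y to 3 d.p., halves away from zero)
n=0: y=0, sp=5, e=sp−y=5; I=5, D=e−e_prev=5; u=1/4·5+0·5+5/4·5=7.5; next y=-1/5·0+1/2·7.5=3.75
n=1: y=3.75, sp=2, e=sp−y=-1.75; I=3.25, D=e−e_prev=-6.75; u=1/4·(-1.75)+0·3.25+5/4·(-6.75)=-8.875; next y=-1/5·3.75+1/2·(-8.875)=-5.1875
n=2: y=-5.1875, sp=2, e=sp−y=7.1875; I=10.4375, D=e−e_prev=8.9375; u=1/4·7.1875+0·10.4375+5/4·8.9375=12.96875; next y=-1/5·(-5.1875)+1/2·12.96875=7.521875
n=3: y=7.521875, sp=2, e=sp−y=-5.521875; I=4.915625, D=e−e_prev=-12.709375; u=1/4·(-5.521875)+0·4.915625+5/4·(-12.709375)≈-17.267188; next y=-1/5·7.521875+1/2·(-17.267188)≈-10.137969
n=4: y≈-10.137969, sp=2, e=sp−y≈12.137969; I≈17.053594, D=e−e_prev≈17.659844; u=1/4·12.137969+0·17.053594+5/4·17.659844≈25.109297; next y=-1/5·(-10.137969)+1/2·25.109297≈14.582242
n=5: y≈14.582242, sp=2, e=sp−y≈-12.582242; I≈4.471352, D=e−e_prev≈-24.720211; u=1/4·(-12.582242)+0·4.471352+5/4·(-24.720211)≈-34.045824; next y=-1/5·14.582242+1/2·(-34.045824)≈-19.939361
n=6: y≈-19.939361, sp=2, e=sp−y≈21.939361; I≈26.410712, D=e−e_prev≈34.521603; u=1/4·21.939361+0·26.410712+5/4·34.521603≈48.636844; next y=-1/5·(-19.939361)+1/2·48.636844≈28.306294
n=7: y≈28.306294, sp=2, e=sp−y≈-26.306294; I≈0.104418, D=e−e_prev≈-48.245654; u=1/4·(-26.306294)+0·0.104418+5/4·(-48.245654)≈-66.883642; next y=-1/5·28.306294+1/2·(-66.883642)≈-39.103080
n=8: y≈-39.103080, sp=2, e=sp−y≈41.103080; I≈41.207498, D=e−e_prev≈67.409373; u=1/4·41.103080+0·41.207498+5/4·67.409373≈94.537487; next y=-1/5·(-39.103080)+1/2·94.537487≈55.089359
n=9: y≈55.089359, sp=2, e=sp−y≈-53.089359; I≈-11.881861, D=e−e_prev≈-94.192439; u=1/4·(-53.089359)+0·(-11.881861)+5/4·(-94.192439)≈-131.012888; next y=-1/5·55.089359+1/2·(-131.012888)≈-76.524316
n=10: y≈-76.524316, sp=2, e=sp−y≈78.524316; I≈66.642455, D=e−e_prev≈131.613675; u=1/4·78.524316+0·66.642455+5/4·131.613675≈184.148173; next y=-1/5·(-76.524316)+1/2·184.148173≈107.378950
n=11: y≈107.378950, sp=2, e=sp−y≈-105.378950; I≈-38.736495, D=e−e_prev≈-183.903266; u=1/4·(-105.378950)+0·(-38.736495)+5/4·(-183.903266)≈-256.223820; next y=-1/5·107.378950+1/2·(-256.223820)≈-149.587700
n=12: y≈-149.587700, sp=2, e=sp−y≈151.587700; I≈112.851205, D=e−e_prev≈256.966649; u=1/4·151.587700+0·112.851205+5/4·256.966649≈359.105237; next y=-1/5·(-149.587700)+1/2·359.105237≈209.470158
n=13: y≈209.470158, sp=2, e=sp−y≈-207.470158; I≈-94.618954, D=e−e_prev≈-359.057858; u=1/4·(-207.470158)+0·(-94.618954)+5/4·(-359.057858)≈-500.689862; next y=-1/5·209.470158+1/2·(-500.689862)≈-292.238963
n=14: y≈-292.238963, sp=2, e=sp−y≈294.238963; I≈199.620009, D=e−e_prev≈501.709121; u=1/4·294.238963+0·199.620009+5/4·501.709121≈700.696142; next y=-1/5·(-292.238963)+1/2·700.696142≈408.795863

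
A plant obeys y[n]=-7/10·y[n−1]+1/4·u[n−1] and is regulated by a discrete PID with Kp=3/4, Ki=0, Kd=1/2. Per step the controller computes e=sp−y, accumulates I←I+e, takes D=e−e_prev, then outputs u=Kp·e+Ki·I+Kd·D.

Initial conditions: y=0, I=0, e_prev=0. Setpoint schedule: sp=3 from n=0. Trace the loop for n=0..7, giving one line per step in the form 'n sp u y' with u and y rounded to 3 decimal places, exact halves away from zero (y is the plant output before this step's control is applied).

(exact arithmetic carried between steps; '≈' marks a value shown rounded to 6 d.p. or computed from one; I and e_prev carry over from the previous line; the table rounds u and y to 3 d.p., halves away from zero)
n=0: y=0, sp=3, e=sp−y=3; I=3, D=e−e_prev=3; u=3/4·3+0·3+1/2·3=3.75; next y=-7/10·0+1/4·3.75=0.9375
n=1: y=0.9375, sp=3, e=sp−y=2.0625; I=5.0625, D=e−e_prev=-0.9375; u=3/4·2.0625+0·5.0625+1/2·(-0.9375)=1.078125; next y=-7/10·0.9375+1/4·1.078125≈-0.386719
n=2: y≈-0.386719, sp=3, e=sp−y≈3.386719; I≈8.449219, D=e−e_prev≈1.324219; u=3/4·3.386719+0·8.449219+1/2·1.324219≈3.202148; next y=-7/10·(-0.386719)+1/4·3.202148≈1.071240
n=3: y≈1.071240, sp=3, e=sp−y≈1.928760; I≈10.377979, D=e−e_prev≈-1.457959; u=3/4·1.928760+0·10.377979+1/2·(-1.457959)≈0.717590; next y=-7/10·1.071240+1/4·0.717590≈-0.570471
n=4: y≈-0.570471, sp=3, e=sp−y≈3.570471; I≈13.948449, D=e−e_prev≈1.641711; u=3/4·3.570471+0·13.948449+1/2·1.641711≈3.498708; next y=-7/10·(-0.570471)+1/4·3.498708≈1.274006
n=5: y≈1.274006, sp=3, e=sp−y≈1.725994; I≈15.674443, D=e−e_prev≈-1.844477; u=3/4·1.725994+0·15.674443+1/2·(-1.844477)≈0.372257; next y=-7/10·1.274006+1/4·0.372257≈-0.798740
n=6: y≈-0.798740, sp=3, e=sp−y≈3.798740; I≈19.473183, D=e−e_prev≈2.072747; u=3/4·3.798740+0·19.473183+1/2·2.072747≈3.885429; next y=-7/10·(-0.798740)+1/4·3.885429≈1.530475
n=7: y≈1.530475, sp=3, e=sp−y≈1.469525; I≈20.942708, D=e−e_prev≈-2.329216; u=3/4·1.469525+0·20.942708+1/2·(-2.329216)≈-0.062465; next y=-7/10·1.530475+1/4·(-0.062465)≈-1.086949

0 3 3.750 0.000
1 3 1.078 0.938
2 3 3.202 -0.387
3 3 0.718 1.071
4 3 3.499 -0.570
5 3 0.372 1.274
6 3 3.885 -0.799
7 3 -0.062 1.530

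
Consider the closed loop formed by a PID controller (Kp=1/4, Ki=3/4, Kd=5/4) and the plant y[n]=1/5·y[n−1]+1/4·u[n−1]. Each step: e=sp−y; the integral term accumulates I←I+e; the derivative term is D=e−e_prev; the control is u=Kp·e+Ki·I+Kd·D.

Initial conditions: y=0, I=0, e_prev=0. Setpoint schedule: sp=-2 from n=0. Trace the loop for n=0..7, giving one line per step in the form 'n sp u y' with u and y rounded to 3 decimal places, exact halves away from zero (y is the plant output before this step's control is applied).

(exact arithmetic carried between steps; '≈' marks a value shown rounded to 6 d.p. or computed from one; I and e_prev carry over from the previous line; the table rounds u and y to 3 d.p., halves away from zero)
n=0: y=0, sp=-2, e=sp−y=-2; I=-2, D=e−e_prev=-2; u=1/4·(-2)+3/4·(-2)+5/4·(-2)=-4.5; next y=1/5·0+1/4·(-4.5)=-1.125
n=1: y=-1.125, sp=-2, e=sp−y=-0.875; I=-2.875, D=e−e_prev=1.125; u=1/4·(-0.875)+3/4·(-2.875)+5/4·1.125=-0.96875; next y=1/5·(-1.125)+1/4·(-0.96875)≈-0.467188
n=2: y≈-0.467188, sp=-2, e=sp−y≈-1.532813; I≈-4.407813, D=e−e_prev≈-0.657813; u=1/4·(-1.532813)+3/4·(-4.407813)+5/4·(-0.657813)≈-4.511328; next y=1/5·(-0.467188)+1/4·(-4.511328)≈-1.221270
n=3: y≈-1.221270, sp=-2, e=sp−y≈-0.778730; I≈-5.186543, D=e−e_prev≈0.754082; u=1/4·(-0.778730)+3/4·(-5.186543)+5/4·0.754082≈-3.141987; next y=1/5·(-1.221270)+1/4·(-3.141987)≈-1.029751
n=4: y≈-1.029751, sp=-2, e=sp−y≈-0.970249; I≈-6.156792, D=e−e_prev≈-0.191519; u=1/4·(-0.970249)+3/4·(-6.156792)+5/4·(-0.191519)≈-5.099555; next y=1/5·(-1.029751)+1/4·(-5.099555)≈-1.480839
n=5: y≈-1.480839, sp=-2, e=sp−y≈-0.519161; I≈-6.675953, D=e−e_prev≈0.451088; u=1/4·(-0.519161)+3/4·(-6.675953)+5/4·0.451088≈-4.572895; next y=1/5·(-1.480839)+1/4·(-4.572895)≈-1.439392
n=6: y≈-1.439392, sp=-2, e=sp−y≈-0.560608; I≈-7.236562, D=e−e_prev≈-0.041447; u=1/4·(-0.560608)+3/4·(-7.236562)+5/4·(-0.041447)≈-5.619383; next y=1/5·(-1.439392)+1/4·(-5.619383)≈-1.692724
n=7: y≈-1.692724, sp=-2, e=sp−y≈-0.307276; I≈-7.543838, D=e−e_prev≈0.253332; u=1/4·(-0.307276)+3/4·(-7.543838)+5/4·0.253332≈-5.418032; next y=1/5·(-1.692724)+1/4·(-5.418032)≈-1.693053

0 -2 -4.500 0.000
1 -2 -0.969 -1.125
2 -2 -4.511 -0.467
3 -2 -3.142 -1.221
4 -2 -5.100 -1.030
5 -2 -4.573 -1.481
6 -2 -5.619 -1.439
7 -2 -5.418 -1.693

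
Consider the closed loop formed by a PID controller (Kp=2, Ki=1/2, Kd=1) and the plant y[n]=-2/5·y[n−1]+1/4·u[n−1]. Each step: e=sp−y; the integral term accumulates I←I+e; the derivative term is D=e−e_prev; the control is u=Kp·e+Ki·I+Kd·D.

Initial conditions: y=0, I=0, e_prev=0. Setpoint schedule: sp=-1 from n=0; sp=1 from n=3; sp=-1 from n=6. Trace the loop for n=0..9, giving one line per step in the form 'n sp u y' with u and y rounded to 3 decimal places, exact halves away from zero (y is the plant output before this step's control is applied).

(exact arithmetic carried between steps; '≈' marks a value shown rounded to 6 d.p. or computed from one; I and e_prev carry over from the previous line; the table rounds u and y to 3 d.p., halves away from zero)
n=0: y=0, sp=-1, e=sp−y=-1; I=-1, D=e−e_prev=-1; u=2·(-1)+1/2·(-1)+1·(-1)=-3.5; next y=-2/5·0+1/4·(-3.5)=-0.875
n=1: y=-0.875, sp=-1, e=sp−y=-0.125; I=-1.125, D=e−e_prev=0.875; u=2·(-0.125)+1/2·(-1.125)+1·0.875=0.0625; next y=-2/5·(-0.875)+1/4·0.0625=0.365625
n=2: y=0.365625, sp=-1, e=sp−y=-1.365625; I=-2.490625, D=e−e_prev=-1.240625; u=2·(-1.365625)+1/2·(-2.490625)+1·(-1.240625)≈-5.217188; next y=-2/5·0.365625+1/4·(-5.217188)≈-1.450547
n=3: y≈-1.450547, sp=1, e=sp−y≈2.450547; I≈-0.040078, D=e−e_prev≈3.816172; u=2·2.450547+1/2·(-0.040078)+1·3.816172≈8.697227; next y=-2/5·(-1.450547)+1/4·8.697227≈2.754525
n=4: y≈2.754525, sp=1, e=sp−y≈-1.754525; I≈-1.794604, D=e−e_prev≈-4.205072; u=2·(-1.754525)+1/2·(-1.794604)+1·(-4.205072)≈-8.611425; next y=-2/5·2.754525+1/4·(-8.611425)≈-3.254666
n=5: y≈-3.254666, sp=1, e=sp−y≈4.254666; I≈2.460063, D=e−e_prev≈6.009192; u=2·4.254666+1/2·2.460063+1·6.009192≈15.748556; next y=-2/5·(-3.254666)+1/4·15.748556≈5.239006
n=6: y≈5.239006, sp=-1, e=sp−y≈-6.239006; I≈-3.778943, D=e−e_prev≈-10.493672; u=2·(-6.239006)+1/2·(-3.778943)+1·(-10.493672)≈-24.861154; next y=-2/5·5.239006+1/4·(-24.861154)≈-8.310891
n=7: y≈-8.310891, sp=-1, e=sp−y≈7.310891; I≈3.531948, D=e−e_prev≈13.549896; u=2·7.310891+1/2·3.531948+1·13.549896≈29.937652; next y=-2/5·(-8.310891)+1/4·29.937652≈10.808769
n=8: y≈10.808769, sp=-1, e=sp−y≈-11.808769; I≈-8.276821, D=e−e_prev≈-19.119660; u=2·(-11.808769)+1/2·(-8.276821)+1·(-19.119660)≈-46.875609; next y=-2/5·10.808769+1/4·(-46.875609)≈-16.042410
n=9: y≈-16.042410, sp=-1, e=sp−y≈15.042410; I≈6.765589, D=e−e_prev≈26.851179; u=2·15.042410+1/2·6.765589+1·26.851179≈60.318794; next y=-2/5·(-16.042410)+1/4·60.318794≈21.496662

0 -1 -3.500 0.000
1 -1 0.063 -0.875
2 -1 -5.217 0.366
3 1 8.697 -1.451
4 1 -8.611 2.755
5 1 15.749 -3.255
6 -1 -24.861 5.239
7 -1 29.938 -8.311
8 -1 -46.876 10.809
9 -1 60.319 -16.042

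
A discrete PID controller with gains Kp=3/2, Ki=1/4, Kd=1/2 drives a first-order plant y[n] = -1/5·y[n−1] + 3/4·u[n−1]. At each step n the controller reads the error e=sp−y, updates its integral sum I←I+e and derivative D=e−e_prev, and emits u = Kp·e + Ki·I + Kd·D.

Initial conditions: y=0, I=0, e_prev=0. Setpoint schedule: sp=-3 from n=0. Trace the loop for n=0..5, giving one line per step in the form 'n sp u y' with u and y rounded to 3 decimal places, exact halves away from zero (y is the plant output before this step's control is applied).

(exact arithmetic carried between steps; '≈' marks a value shown rounded to 6 d.p. or computed from one; I and e_prev carry over from the previous line; the table rounds u and y to 3 d.p., halves away from zero)
n=0: y=0, sp=-3, e=sp−y=-3; I=-3, D=e−e_prev=-3; u=3/2·(-3)+1/4·(-3)+1/2·(-3)=-6.75; next y=-1/5·0+3/4·(-6.75)=-5.0625
n=1: y=-5.0625, sp=-3, e=sp−y=2.0625; I=-0.9375, D=e−e_prev=5.0625; u=3/2·2.0625+1/4·(-0.9375)+1/2·5.0625=5.390625; next y=-1/5·(-5.0625)+3/4·5.390625≈5.055469
n=2: y≈5.055469, sp=-3, e=sp−y≈-8.055469; I≈-8.992969, D=e−e_prev≈-10.117969; u=3/2·(-8.055469)+1/4·(-8.992969)+1/2·(-10.117969)≈-19.390430; next y=-1/5·5.055469+3/4·(-19.390430)≈-15.553916
n=3: y≈-15.553916, sp=-3, e=sp−y≈12.553916; I≈3.560947, D=e−e_prev≈20.609385; u=3/2·12.553916+1/4·3.560947+1/2·20.609385≈30.025803; next y=-1/5·(-15.553916)+3/4·30.025803≈25.630136
n=4: y≈25.630136, sp=-3, e=sp−y≈-28.630136; I≈-25.069188, D=e−e_prev≈-41.184052; u=3/2·(-28.630136)+1/4·(-25.069188)+1/2·(-41.184052)≈-69.804526; next y=-1/5·25.630136+3/4·(-69.804526)≈-57.479422
n=5: y≈-57.479422, sp=-3, e=sp−y≈54.479422; I≈29.410234, D=e−e_prev≈83.109557; u=3/2·54.479422+1/4·29.410234+1/2·83.109557≈130.626470; next y=-1/5·(-57.479422)+3/4·130.626470≈109.465737

0 -3 -6.750 0.000
1 -3 5.391 -5.063
2 -3 -19.390 5.055
3 -3 30.026 -15.554
4 -3 -69.805 25.630
5 -3 130.626 -57.479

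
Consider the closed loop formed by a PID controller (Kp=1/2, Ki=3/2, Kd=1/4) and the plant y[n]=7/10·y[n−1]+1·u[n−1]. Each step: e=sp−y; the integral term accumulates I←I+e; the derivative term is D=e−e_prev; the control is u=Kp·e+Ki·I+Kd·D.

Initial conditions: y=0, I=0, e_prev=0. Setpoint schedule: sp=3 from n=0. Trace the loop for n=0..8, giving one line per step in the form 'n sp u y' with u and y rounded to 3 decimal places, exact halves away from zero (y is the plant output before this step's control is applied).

(exact arithmetic carried between steps; '≈' marks a value shown rounded to 6 d.p. or computed from one; I and e_prev carry over from the previous line; the table rounds u and y to 3 d.p., halves away from zero)
n=0: y=0, sp=3, e=sp−y=3; I=3, D=e−e_prev=3; u=1/2·3+3/2·3+1/4·3=6.75; next y=7/10·0+1·6.75=6.75
n=1: y=6.75, sp=3, e=sp−y=-3.75; I=-0.75, D=e−e_prev=-6.75; u=1/2·(-3.75)+3/2·(-0.75)+1/4·(-6.75)=-4.6875; next y=7/10·6.75+1·(-4.6875)=0.0375
n=2: y=0.0375, sp=3, e=sp−y=2.9625; I=2.2125, D=e−e_prev=6.7125; u=1/2·2.9625+3/2·2.2125+1/4·6.7125=6.478125; next y=7/10·0.0375+1·6.478125=6.504375
n=3: y=6.504375, sp=3, e=sp−y=-3.504375; I=-1.291875, D=e−e_prev=-6.466875; u=1/2·(-3.504375)+3/2·(-1.291875)+1/4·(-6.466875)≈-5.306719; next y=7/10·6.504375+1·(-5.306719)≈-0.753656
n=4: y≈-0.753656, sp=3, e=sp−y≈3.753656; I≈2.461781, D=e−e_prev≈7.258031; u=1/2·3.753656+3/2·2.461781+1/4·7.258031≈7.384008; next y=7/10·(-0.753656)+1·7.384008≈6.856448
n=5: y≈6.856448, sp=3, e=sp−y≈-3.856448; I≈-1.394667, D=e−e_prev≈-7.610105; u=1/2·(-3.856448)+3/2·(-1.394667)+1/4·(-7.610105)≈-5.922751; next y=7/10·6.856448+1·(-5.922751)≈-1.123237
n=6: y≈-1.123237, sp=3, e=sp−y≈4.123237; I≈2.728570, D=e−e_prev≈7.979686; u=1/2·4.123237+3/2·2.728570+1/4·7.979686≈8.149395; next y=7/10·(-1.123237)+1·8.149395≈7.363129
n=7: y≈7.363129, sp=3, e=sp−y≈-4.363129; I≈-1.634559, D=e−e_prev≈-8.486366; u=1/2·(-4.363129)+3/2·(-1.634559)+1/4·(-8.486366)≈-6.754995; next y=7/10·7.363129+1·(-6.754995)≈-1.600804
n=8: y≈-1.600804, sp=3, e=sp−y≈4.600804; I≈2.966245, D=e−e_prev≈8.963933; u=1/2·4.600804+3/2·2.966245+1/4·8.963933≈8.990753; next y=7/10·(-1.600804)+1·8.990753≈7.870190

0 3 6.750 0.000
1 3 -4.688 6.750
2 3 6.478 0.038
3 3 -5.307 6.504
4 3 7.384 -0.754
5 3 -5.923 6.856
6 3 8.149 -1.123
7 3 -6.755 7.363
8 3 8.991 -1.601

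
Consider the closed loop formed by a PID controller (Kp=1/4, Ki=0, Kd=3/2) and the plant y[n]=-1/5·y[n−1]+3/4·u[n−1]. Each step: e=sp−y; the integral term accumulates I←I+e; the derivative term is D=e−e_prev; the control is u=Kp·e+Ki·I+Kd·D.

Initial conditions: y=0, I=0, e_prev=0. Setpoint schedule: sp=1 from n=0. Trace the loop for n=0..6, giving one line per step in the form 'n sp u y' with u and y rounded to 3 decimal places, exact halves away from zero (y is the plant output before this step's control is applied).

0 1 1.750 0.000
1 1 -2.047 1.313
2 1 5.365 -1.798
3 1 -10.117 4.383
4 1 21.637 -8.464
5 1 -43.807 17.920
6 1 90.900 -36.439

(exact arithmetic carried between steps; '≈' marks a value shown rounded to 6 d.p. or computed from one; I and e_prev carry over from the previous line; the table rounds u and y to 3 d.p., halves away from zero)
n=0: y=0, sp=1, e=sp−y=1; I=1, D=e−e_prev=1; u=1/4·1+0·1+3/2·1=1.75; next y=-1/5·0+3/4·1.75=1.3125
n=1: y=1.3125, sp=1, e=sp−y=-0.3125; I=0.6875, D=e−e_prev=-1.3125; u=1/4·(-0.3125)+0·0.6875+3/2·(-1.3125)=-2.046875; next y=-1/5·1.3125+3/4·(-2.046875)≈-1.797656
n=2: y≈-1.797656, sp=1, e=sp−y≈2.797656; I≈3.485156, D=e−e_prev≈3.110156; u=1/4·2.797656+0·3.485156+3/2·3.110156≈5.364648; next y=-1/5·(-1.797656)+3/4·5.364648≈4.383018
n=3: y≈4.383018, sp=1, e=sp−y≈-3.383018; I≈0.102139, D=e−e_prev≈-6.180674; u=1/4·(-3.383018)+0·0.102139+3/2·(-6.180674)≈-10.116765; next y=-1/5·4.383018+3/4·(-10.116765)≈-8.464177
n=4: y≈-8.464177, sp=1, e=sp−y≈9.464177; I≈9.566316, D=e−e_prev≈12.847195; u=1/4·9.464177+0·9.566316+3/2·12.847195≈21.636837; next y=-1/5·(-8.464177)+3/4·21.636837≈17.920463
n=5: y≈17.920463, sp=1, e=sp−y≈-16.920463; I≈-7.354147, D=e−e_prev≈-26.384640; u=1/4·(-16.920463)+0·(-7.354147)+3/2·(-26.384640)≈-43.807076; next y=-1/5·17.920463+3/4·(-43.807076)≈-36.439400
n=6: y≈-36.439400, sp=1, e=sp−y≈37.439400; I≈30.085253, D=e−e_prev≈54.359863; u=1/4·37.439400+0·30.085253+3/2·54.359863≈90.899644; next y=-1/5·(-36.439400)+3/4·90.899644≈75.462613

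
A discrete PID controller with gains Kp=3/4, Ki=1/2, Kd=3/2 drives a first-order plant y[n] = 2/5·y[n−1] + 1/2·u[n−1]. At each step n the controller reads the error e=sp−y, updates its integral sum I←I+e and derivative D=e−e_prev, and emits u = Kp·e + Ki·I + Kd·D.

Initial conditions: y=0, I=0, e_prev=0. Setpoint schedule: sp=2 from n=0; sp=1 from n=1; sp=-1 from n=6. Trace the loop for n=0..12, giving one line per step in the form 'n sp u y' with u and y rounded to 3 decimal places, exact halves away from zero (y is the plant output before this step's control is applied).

0 2 5.500 0.000
1 1 -6.813 2.750
2 1 11.842 -2.306
3 1 -14.177 4.999
4 1 22.522 -5.089
5 1 -28.930 9.225
6 -1 37.930 -10.775
7 -1 -54.115 14.655
8 -1 74.792 -21.196
9 -1 -106.698 28.917
10 -1 147.937 -41.782
11 -1 -210.075 57.255
12 -1 292.678 -82.135

(exact arithmetic carried between steps; '≈' marks a value shown rounded to 6 d.p. or computed from one; I and e_prev carry over from the previous line; the table rounds u and y to 3 d.p., halves away from zero)
n=0: y=0, sp=2, e=sp−y=2; I=2, D=e−e_prev=2; u=3/4·2+1/2·2+3/2·2=5.5; next y=2/5·0+1/2·5.5=2.75
n=1: y=2.75, sp=1, e=sp−y=-1.75; I=0.25, D=e−e_prev=-3.75; u=3/4·(-1.75)+1/2·0.25+3/2·(-3.75)=-6.8125; next y=2/5·2.75+1/2·(-6.8125)=-2.30625
n=2: y=-2.30625, sp=1, e=sp−y=3.30625; I=3.55625, D=e−e_prev=5.05625; u=3/4·3.30625+1/2·3.55625+3/2·5.05625≈11.842188; next y=2/5·(-2.30625)+1/2·11.842188≈4.998594
n=3: y≈4.998594, sp=1, e=sp−y≈-3.998594; I≈-0.442344, D=e−e_prev≈-7.304844; u=3/4·(-3.998594)+1/2·(-0.442344)+3/2·(-7.304844)≈-14.177383; next y=2/5·4.998594+1/2·(-14.177383)≈-5.089254
n=4: y≈-5.089254, sp=1, e=sp−y≈6.089254; I≈5.646910, D=e−e_prev≈10.087848; u=3/4·6.089254+1/2·5.646910+3/2·10.087848≈22.522167; next y=2/5·(-5.089254)+1/2·22.522167≈9.225382
n=5: y≈9.225382, sp=1, e=sp−y≈-8.225382; I≈-2.578472, D=e−e_prev≈-14.314636; u=3/4·(-8.225382)+1/2·(-2.578472)+3/2·(-14.314636)≈-28.930226; next y=2/5·9.225382+1/2·(-28.930226)≈-10.774960
n=6: y≈-10.774960, sp=-1, e=sp−y≈9.774960; I≈7.196488, D=e−e_prev≈18.000342; u=3/4·9.774960+1/2·7.196488+3/2·18.000342≈37.929978; next y=2/5·(-10.774960)+1/2·37.929978≈14.655005
n=7: y≈14.655005, sp=-1, e=sp−y≈-15.655005; I≈-8.458516, D=e−e_prev≈-25.429965; u=3/4·(-15.655005)+1/2·(-8.458516)+3/2·(-25.429965)≈-54.115459; next y=2/5·14.655005+1/2·(-54.115459)≈-21.195728
n=8: y≈-21.195728, sp=-1, e=sp−y≈20.195728; I≈11.737211, D=e−e_prev≈35.850733; u=3/4·20.195728+1/2·11.737211+3/2·35.850733≈74.791500; next y=2/5·(-21.195728)+1/2·74.791500≈28.917459
n=9: y≈28.917459, sp=-1, e=sp−y≈-29.917459; I≈-18.180248, D=e−e_prev≈-50.113187; u=3/4·(-29.917459)+1/2·(-18.180248)+3/2·(-50.113187)≈-106.697998; next y=2/5·28.917459+1/2·(-106.697998)≈-41.782016
n=10: y≈-41.782016, sp=-1, e=sp−y≈40.782016; I≈22.601768, D=e−e_prev≈70.699475; u=3/4·40.782016+1/2·22.601768+3/2·70.699475≈147.936607; next y=2/5·(-41.782016)+1/2·147.936607≈57.255498
n=11: y≈57.255498, sp=-1, e=sp−y≈-58.255498; I≈-35.653730, D=e−e_prev≈-99.037513; u=3/4·(-58.255498)+1/2·(-35.653730)+3/2·(-99.037513)≈-210.074758; next y=2/5·57.255498+1/2·(-210.074758)≈-82.135180
n=12: y≈-82.135180, sp=-1, e=sp−y≈81.135180; I≈45.481450, D=e−e_prev≈139.390677; u=3/4·81.135180+1/2·45.481450+3/2·139.390677≈292.678126; next y=2/5·(-82.135180)+1/2·292.678126≈113.484991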